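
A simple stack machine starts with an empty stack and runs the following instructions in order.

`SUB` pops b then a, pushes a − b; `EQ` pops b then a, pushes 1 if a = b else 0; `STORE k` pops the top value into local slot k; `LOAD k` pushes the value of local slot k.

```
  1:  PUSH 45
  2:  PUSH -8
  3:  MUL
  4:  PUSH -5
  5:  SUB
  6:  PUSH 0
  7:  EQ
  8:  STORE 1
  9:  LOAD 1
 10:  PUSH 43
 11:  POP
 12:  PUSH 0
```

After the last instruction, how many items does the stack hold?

PUSH 45  [45]
PUSH -8  [45, -8]
MUL      [-360]
PUSH -5  [-360, -5]
SUB      [-355]
PUSH 0   [-355, 0]
EQ       [0]
STORE 1  []
LOAD 1   [0]
PUSH 43  [0, 43]
POP      [0]
PUSH 0   [0, 0]

2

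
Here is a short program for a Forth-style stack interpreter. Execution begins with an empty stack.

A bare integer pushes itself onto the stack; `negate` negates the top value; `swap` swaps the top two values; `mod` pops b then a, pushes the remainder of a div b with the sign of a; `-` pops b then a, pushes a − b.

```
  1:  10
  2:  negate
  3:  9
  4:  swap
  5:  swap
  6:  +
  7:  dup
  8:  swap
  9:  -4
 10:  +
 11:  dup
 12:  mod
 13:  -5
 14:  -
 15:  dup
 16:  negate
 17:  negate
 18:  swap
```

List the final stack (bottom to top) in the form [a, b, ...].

[-1, 5, 5]

10      10
negate  -10
9       -10 9
swap    9 -10
swap    -10 9
+       -1
dup     -1 -1
swap    -1 -1
-4      -1 -1 -4
+       -1 -5
dup     -1 -5 -5
mod     -1 0
-5      -1 0 -5
-       -1 5
dup     -1 5 5
negate  -1 5 -5
negate  -1 5 5
swap    -1 5 5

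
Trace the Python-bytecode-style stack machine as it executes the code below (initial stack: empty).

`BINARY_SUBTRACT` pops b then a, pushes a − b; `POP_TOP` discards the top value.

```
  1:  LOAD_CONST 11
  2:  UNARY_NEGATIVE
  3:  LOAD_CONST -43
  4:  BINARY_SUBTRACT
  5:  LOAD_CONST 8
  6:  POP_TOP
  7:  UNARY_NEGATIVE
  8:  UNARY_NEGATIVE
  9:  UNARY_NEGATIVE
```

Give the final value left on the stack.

LOAD_CONST 11    11
UNARY_NEGATIVE   -11
LOAD_CONST -43   -11 -43
BINARY_SUBTRACT  32
LOAD_CONST 8     32 8
POP_TOP          32
UNARY_NEGATIVE   -32
UNARY_NEGATIVE   32
UNARY_NEGATIVE   -32

-32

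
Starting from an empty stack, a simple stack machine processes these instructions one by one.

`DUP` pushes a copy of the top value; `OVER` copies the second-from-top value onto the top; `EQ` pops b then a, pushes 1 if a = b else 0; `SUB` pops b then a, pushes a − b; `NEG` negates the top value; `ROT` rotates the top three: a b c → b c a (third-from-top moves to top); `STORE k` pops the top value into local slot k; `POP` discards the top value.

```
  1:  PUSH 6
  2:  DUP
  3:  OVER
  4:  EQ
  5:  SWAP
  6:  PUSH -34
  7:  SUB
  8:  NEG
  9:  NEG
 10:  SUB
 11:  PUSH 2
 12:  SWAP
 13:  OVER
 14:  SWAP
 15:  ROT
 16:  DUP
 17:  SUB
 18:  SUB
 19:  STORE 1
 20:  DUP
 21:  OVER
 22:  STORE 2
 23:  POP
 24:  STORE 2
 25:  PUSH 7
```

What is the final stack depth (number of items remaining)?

PUSH 6   → 6
DUP      → 6 6
OVER     → 6 6 6
EQ       → 6 1
SWAP     → 1 6
PUSH -34 → 1 6 -34
SUB      → 1 40
NEG      → 1 -40
NEG      → 1 40
SUB      → -39
PUSH 2   → -39 2
SWAP     → 2 -39
OVER     → 2 -39 2
SWAP     → 2 2 -39
ROT      → 2 -39 2
DUP      → 2 -39 2 2
SUB      → 2 -39 0
SUB      → 2 -39
STORE 1  → 2
DUP      → 2 2
OVER     → 2 2 2
STORE 2  → 2 2
POP      → 2
STORE 2  → (empty)
PUSH 7   → 7

1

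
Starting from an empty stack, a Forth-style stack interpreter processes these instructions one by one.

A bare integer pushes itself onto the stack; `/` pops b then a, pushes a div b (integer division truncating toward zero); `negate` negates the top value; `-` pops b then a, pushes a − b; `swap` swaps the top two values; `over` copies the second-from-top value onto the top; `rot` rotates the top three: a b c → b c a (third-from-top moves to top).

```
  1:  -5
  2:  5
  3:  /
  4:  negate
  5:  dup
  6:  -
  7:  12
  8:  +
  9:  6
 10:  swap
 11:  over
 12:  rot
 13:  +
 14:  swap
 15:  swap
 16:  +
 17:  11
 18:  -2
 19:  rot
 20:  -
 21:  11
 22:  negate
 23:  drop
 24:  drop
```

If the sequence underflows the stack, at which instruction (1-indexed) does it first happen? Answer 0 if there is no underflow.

0

-5     -> -5
5      -> -5 5
/      -> -1
negate -> 1
dup    -> 1 1
-      -> 0
12     -> 0 12
+      -> 12
6      -> 12 6
swap   -> 6 12
over   -> 6 12 6
rot    -> 12 6 6
+      -> 12 12
swap   -> 12 12
swap   -> 12 12
+      -> 24
11     -> 24 11
-2     -> 24 11 -2
rot    -> 11 -2 24
-      -> 11 -26
11     -> 11 -26 11
negate -> 11 -26 -11
drop   -> 11 -26
drop   -> 11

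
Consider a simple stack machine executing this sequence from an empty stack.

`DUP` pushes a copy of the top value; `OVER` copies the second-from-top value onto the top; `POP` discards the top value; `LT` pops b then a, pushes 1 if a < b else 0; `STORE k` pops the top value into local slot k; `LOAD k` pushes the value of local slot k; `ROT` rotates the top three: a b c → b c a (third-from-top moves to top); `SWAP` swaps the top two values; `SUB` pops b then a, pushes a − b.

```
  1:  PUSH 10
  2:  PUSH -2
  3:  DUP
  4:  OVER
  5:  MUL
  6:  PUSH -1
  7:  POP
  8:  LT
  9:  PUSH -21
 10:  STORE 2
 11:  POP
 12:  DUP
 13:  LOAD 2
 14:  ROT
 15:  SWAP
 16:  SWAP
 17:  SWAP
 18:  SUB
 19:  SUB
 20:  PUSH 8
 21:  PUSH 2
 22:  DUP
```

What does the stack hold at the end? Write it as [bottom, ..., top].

[-21, 8, 2, 2]

PUSH 10  -> [10]
PUSH -2  -> [10, -2]
DUP      -> [10, -2, -2]
OVER     -> [10, -2, -2, -2]
MUL      -> [10, -2, 4]
PUSH -1  -> [10, -2, 4, -1]
POP      -> [10, -2, 4]
LT       -> [10, 1]
PUSH -21 -> [10, 1, -21]
STORE 2  -> [10, 1]
POP      -> [10]
DUP      -> [10, 10]
LOAD 2   -> [10, 10, -21]
ROT      -> [10, -21, 10]
SWAP     -> [10, 10, -21]
SWAP     -> [10, -21, 10]
SWAP     -> [10, 10, -21]
SUB      -> [10, 31]
SUB      -> [-21]
PUSH 8   -> [-21, 8]
PUSH 2   -> [-21, 8, 2]
DUP      -> [-21, 8, 2, 2]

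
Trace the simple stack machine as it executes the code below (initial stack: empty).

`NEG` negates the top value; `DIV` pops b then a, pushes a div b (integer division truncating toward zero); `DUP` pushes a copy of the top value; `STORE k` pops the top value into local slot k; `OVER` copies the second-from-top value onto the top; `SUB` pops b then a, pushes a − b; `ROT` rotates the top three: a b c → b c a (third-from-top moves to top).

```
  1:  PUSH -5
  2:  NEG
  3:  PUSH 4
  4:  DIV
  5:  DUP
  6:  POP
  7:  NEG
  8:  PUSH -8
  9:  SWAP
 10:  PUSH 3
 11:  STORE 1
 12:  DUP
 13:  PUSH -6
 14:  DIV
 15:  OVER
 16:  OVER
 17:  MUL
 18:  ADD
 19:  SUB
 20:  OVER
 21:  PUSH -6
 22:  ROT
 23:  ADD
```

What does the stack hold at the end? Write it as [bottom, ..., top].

PUSH -5 -> [-5]
NEG     -> [5]
PUSH 4  -> [5, 4]
DIV     -> [1]
DUP     -> [1, 1]
POP     -> [1]
NEG     -> [-1]
PUSH -8 -> [-1, -8]
SWAP    -> [-8, -1]
PUSH 3  -> [-8, -1, 3]
STORE 1 -> [-8, -1]
DUP     -> [-8, -1, -1]
PUSH -6 -> [-8, -1, -1, -6]
DIV     -> [-8, -1, 0]
OVER    -> [-8, -1, 0, -1]
OVER    -> [-8, -1, 0, -1, 0]
MUL     -> [-8, -1, 0, 0]
ADD     -> [-8, -1, 0]
SUB     -> [-8, -1]
OVER    -> [-8, -1, -8]
PUSH -6 -> [-8, -1, -8, -6]
ROT     -> [-8, -8, -6, -1]
ADD     -> [-8, -8, -7]

[-8, -8, -7]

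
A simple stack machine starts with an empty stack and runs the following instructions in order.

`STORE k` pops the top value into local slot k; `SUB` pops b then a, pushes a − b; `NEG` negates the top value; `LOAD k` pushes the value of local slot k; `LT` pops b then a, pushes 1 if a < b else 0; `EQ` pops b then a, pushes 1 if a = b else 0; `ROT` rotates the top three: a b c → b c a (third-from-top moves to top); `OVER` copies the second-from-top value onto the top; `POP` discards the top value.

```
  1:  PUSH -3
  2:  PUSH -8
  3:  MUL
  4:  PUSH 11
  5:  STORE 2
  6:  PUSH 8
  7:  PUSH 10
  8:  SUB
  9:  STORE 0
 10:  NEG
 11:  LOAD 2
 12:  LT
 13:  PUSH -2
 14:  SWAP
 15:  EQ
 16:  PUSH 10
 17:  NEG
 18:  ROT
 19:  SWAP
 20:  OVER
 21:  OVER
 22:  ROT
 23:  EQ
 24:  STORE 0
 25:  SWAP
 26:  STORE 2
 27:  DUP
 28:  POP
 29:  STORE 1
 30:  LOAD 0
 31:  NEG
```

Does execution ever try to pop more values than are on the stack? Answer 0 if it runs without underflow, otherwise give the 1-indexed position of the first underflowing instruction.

PUSH -3 → -3
PUSH -8 → -3 -8
MUL     → 24
PUSH 11 → 24 11
STORE 2 → 24
PUSH 8  → 24 8
PUSH 10 → 24 8 10
SUB     → 24 -2
STORE 0 → 24
NEG     → -24
LOAD 2  → -24 11
LT      → 1
PUSH -2 → 1 -2
SWAP    → -2 1
EQ      → 0
PUSH 10 → 0 10
NEG     → 0 -10
ROT  — needs 3 operands, stack has 2 → underflow

18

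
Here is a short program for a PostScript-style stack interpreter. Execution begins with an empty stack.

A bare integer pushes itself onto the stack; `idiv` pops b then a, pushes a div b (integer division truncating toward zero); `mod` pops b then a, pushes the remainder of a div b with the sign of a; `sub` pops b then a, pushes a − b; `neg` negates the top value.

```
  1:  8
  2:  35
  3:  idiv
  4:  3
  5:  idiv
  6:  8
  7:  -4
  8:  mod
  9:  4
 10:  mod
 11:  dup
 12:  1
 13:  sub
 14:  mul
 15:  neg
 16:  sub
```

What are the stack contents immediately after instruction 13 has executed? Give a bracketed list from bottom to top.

8     8
35    8 35
idiv  0
3     0 3
idiv  0
8     0 8
-4    0 8 -4
mod   0 0
4     0 0 4
mod   0 0
dup   0 0 0
1     0 0 0 1
sub   0 0 -1

[0, 0, -1]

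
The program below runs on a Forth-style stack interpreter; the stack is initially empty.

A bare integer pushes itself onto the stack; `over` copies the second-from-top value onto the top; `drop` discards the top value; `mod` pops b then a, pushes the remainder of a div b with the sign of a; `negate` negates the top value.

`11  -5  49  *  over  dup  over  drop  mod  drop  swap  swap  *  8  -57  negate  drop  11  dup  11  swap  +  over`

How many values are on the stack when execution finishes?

11     → [11]
-5     → [11, -5]
49     → [11, -5, 49]
*      → [11, -245]
over   → [11, -245, 11]
dup    → [11, -245, 11, 11]
over   → [11, -245, 11, 11, 11]
drop   → [11, -245, 11, 11]
mod    → [11, -245, 0]
drop   → [11, -245]
swap   → [-245, 11]
swap   → [11, -245]
*      → [-2695]
8      → [-2695, 8]
-57    → [-2695, 8, -57]
negate → [-2695, 8, 57]
drop   → [-2695, 8]
11     → [-2695, 8, 11]
dup    → [-2695, 8, 11, 11]
11     → [-2695, 8, 11, 11, 11]
swap   → [-2695, 8, 11, 11, 11]
+      → [-2695, 8, 11, 22]
over   → [-2695, 8, 11, 22, 11]

5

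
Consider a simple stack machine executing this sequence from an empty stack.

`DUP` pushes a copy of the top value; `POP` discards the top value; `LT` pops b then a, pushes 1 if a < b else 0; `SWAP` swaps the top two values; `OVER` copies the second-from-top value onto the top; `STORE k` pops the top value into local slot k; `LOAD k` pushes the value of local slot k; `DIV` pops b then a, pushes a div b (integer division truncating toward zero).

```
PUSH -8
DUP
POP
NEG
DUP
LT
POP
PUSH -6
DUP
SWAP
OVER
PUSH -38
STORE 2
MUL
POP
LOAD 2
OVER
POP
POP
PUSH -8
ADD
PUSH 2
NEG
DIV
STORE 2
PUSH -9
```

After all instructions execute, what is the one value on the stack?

PUSH -8  → [-8]
DUP      → [-8, -8]
POP      → [-8]
NEG      → [8]
DUP      → [8, 8]
LT       → [0]
POP      → []
PUSH -6  → [-6]
DUP      → [-6, -6]
SWAP     → [-6, -6]
OVER     → [-6, -6, -6]
PUSH -38 → [-6, -6, -6, -38]
STORE 2  → [-6, -6, -6]
MUL      → [-6, 36]
POP      → [-6]
LOAD 2   → [-6, -38]
OVER     → [-6, -38, -6]
POP      → [-6, -38]
POP      → [-6]
PUSH -8  → [-6, -8]
ADD      → [-14]
PUSH 2   → [-14, 2]
NEG      → [-14, -2]
DIV      → [7]
STORE 2  → []
PUSH -9  → [-9]

-9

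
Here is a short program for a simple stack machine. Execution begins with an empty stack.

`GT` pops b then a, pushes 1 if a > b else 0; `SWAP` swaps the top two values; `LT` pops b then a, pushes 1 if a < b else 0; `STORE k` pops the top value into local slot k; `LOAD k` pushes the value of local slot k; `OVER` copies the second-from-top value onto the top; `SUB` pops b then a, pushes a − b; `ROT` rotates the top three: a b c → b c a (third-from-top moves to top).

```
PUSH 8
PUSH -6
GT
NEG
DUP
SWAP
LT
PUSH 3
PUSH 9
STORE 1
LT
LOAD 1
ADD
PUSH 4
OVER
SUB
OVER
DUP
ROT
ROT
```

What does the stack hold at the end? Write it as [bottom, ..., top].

PUSH 8  -> 8
PUSH -6 -> 8 -6
GT      -> 1
NEG     -> -1
DUP     -> -1 -1
SWAP    -> -1 -1
LT      -> 0
PUSH 3  -> 0 3
PUSH 9  -> 0 3 9
STORE 1 -> 0 3
LT      -> 1
LOAD 1  -> 1 9
ADD     -> 10
PUSH 4  -> 10 4
OVER    -> 10 4 10
SUB     -> 10 -6
OVER    -> 10 -6 10
DUP     -> 10 -6 10 10
ROT     -> 10 10 10 -6
ROT     -> 10 10 -6 10

[10, 10, -6, 10]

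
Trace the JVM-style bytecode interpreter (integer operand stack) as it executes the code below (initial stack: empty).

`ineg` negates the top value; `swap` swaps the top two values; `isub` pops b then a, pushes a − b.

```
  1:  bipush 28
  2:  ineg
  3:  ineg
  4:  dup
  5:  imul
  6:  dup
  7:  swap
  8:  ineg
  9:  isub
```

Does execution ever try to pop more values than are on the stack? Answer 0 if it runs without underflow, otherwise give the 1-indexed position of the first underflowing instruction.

0

bipush 28 → 28
ineg      → -28
ineg      → 28
dup       → 28 28
imul      → 784
dup       → 784 784
swap      → 784 784
ineg      → 784 -784
isub      → 1568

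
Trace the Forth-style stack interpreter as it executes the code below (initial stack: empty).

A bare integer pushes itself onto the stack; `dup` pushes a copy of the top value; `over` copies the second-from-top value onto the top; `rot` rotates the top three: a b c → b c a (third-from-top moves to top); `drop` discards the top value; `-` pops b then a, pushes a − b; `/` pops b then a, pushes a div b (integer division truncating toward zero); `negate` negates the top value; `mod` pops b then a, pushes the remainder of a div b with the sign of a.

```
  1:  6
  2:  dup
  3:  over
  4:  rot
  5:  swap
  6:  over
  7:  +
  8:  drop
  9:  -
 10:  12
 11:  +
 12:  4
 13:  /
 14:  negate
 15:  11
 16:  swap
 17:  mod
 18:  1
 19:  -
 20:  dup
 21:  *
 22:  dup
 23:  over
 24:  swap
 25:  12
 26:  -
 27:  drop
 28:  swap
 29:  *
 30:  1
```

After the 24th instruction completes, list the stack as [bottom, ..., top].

6      -> 6
dup    -> 6 6
over   -> 6 6 6
rot    -> 6 6 6
swap   -> 6 6 6
over   -> 6 6 6 6
+      -> 6 6 12
drop   -> 6 6
-      -> 0
12     -> 0 12
+      -> 12
4      -> 12 4
/      -> 3
negate -> -3
11     -> -3 11
swap   -> 11 -3
mod    -> 2
1      -> 2 1
-      -> 1
dup    -> 1 1
*      -> 1
dup    -> 1 1
over   -> 1 1 1
swap   -> 1 1 1

[1, 1, 1]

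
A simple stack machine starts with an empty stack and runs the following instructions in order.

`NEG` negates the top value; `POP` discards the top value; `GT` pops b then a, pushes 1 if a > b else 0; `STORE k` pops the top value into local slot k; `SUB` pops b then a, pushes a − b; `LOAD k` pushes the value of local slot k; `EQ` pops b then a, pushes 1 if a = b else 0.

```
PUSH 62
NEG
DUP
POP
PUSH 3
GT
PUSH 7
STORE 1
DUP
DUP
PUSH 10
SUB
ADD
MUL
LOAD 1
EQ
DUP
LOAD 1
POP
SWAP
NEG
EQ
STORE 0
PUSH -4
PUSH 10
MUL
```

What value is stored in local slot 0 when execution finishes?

PUSH 62 -> 62
NEG     -> -62
DUP     -> -62 -62
POP     -> -62
PUSH 3  -> -62 3
GT      -> 0
PUSH 7  -> 0 7
STORE 1 -> 0
DUP     -> 0 0
DUP     -> 0 0 0
PUSH 10 -> 0 0 0 10
SUB     -> 0 0 -10
ADD     -> 0 -10
MUL     -> 0
LOAD 1  -> 0 7
EQ      -> 0
DUP     -> 0 0
LOAD 1  -> 0 0 7
POP     -> 0 0
SWAP    -> 0 0
NEG     -> 0 0
EQ      -> 1
STORE 0 -> (empty)
PUSH -4 -> -4
PUSH 10 -> -4 10
MUL     -> -40

1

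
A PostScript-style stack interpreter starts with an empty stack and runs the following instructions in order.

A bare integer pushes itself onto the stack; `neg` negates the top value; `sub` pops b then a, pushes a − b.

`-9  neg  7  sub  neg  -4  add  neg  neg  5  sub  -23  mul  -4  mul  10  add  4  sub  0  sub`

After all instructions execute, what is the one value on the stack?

-1006

-9  : -9
neg : 9
7   : 9 7
sub : 2
neg : -2
-4  : -2 -4
add : -6
neg : 6
neg : -6
5   : -6 5
sub : -11
-23 : -11 -23
mul : 253
-4  : 253 -4
mul : -1012
10  : -1012 10
add : -1002
4   : -1002 4
sub : -1006
0   : -1006 0
sub : -1006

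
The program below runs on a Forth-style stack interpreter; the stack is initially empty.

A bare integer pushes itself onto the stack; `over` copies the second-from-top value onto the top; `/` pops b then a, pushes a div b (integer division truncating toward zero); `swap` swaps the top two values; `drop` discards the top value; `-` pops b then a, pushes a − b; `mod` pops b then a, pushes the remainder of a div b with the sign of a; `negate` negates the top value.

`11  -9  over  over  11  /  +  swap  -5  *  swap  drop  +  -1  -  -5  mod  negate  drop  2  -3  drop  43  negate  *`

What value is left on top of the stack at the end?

-86

11     → [11]
-9     → [11, -9]
over   → [11, -9, 11]
over   → [11, -9, 11, -9]
11     → [11, -9, 11, -9, 11]
/      → [11, -9, 11, 0]
+      → [11, -9, 11]
swap   → [11, 11, -9]
-5     → [11, 11, -9, -5]
*      → [11, 11, 45]
swap   → [11, 45, 11]
drop   → [11, 45]
+      → [56]
-1     → [56, -1]
-      → [57]
-5     → [57, -5]
mod    → [2]
negate → [-2]
drop   → []
2      → [2]
-3     → [2, -3]
drop   → [2]
43     → [2, 43]
negate → [2, -43]
*      → [-86]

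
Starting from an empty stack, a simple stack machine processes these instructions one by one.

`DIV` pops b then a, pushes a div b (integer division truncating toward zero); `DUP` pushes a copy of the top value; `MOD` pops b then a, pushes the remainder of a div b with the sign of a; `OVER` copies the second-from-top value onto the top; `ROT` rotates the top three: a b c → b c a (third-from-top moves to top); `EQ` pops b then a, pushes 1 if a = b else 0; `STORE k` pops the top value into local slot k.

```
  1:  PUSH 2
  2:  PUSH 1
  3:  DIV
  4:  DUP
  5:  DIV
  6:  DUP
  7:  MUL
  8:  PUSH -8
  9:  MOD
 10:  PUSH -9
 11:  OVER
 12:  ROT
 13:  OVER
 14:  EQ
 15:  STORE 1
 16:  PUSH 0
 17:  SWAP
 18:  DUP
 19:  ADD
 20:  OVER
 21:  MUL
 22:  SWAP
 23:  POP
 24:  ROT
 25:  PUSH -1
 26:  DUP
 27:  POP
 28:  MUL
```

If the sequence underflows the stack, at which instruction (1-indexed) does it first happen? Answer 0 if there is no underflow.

24

PUSH 2  → [2]
PUSH 1  → [2, 1]
DIV     → [2]
DUP     → [2, 2]
DIV     → [1]
DUP     → [1, 1]
MUL     → [1]
PUSH -8 → [1, -8]
MOD     → [1]
PUSH -9 → [1, -9]
OVER    → [1, -9, 1]
ROT     → [-9, 1, 1]
OVER    → [-9, 1, 1, 1]
EQ      → [-9, 1, 1]
STORE 1 → [-9, 1]
PUSH 0  → [-9, 1, 0]
SWAP    → [-9, 0, 1]
DUP     → [-9, 0, 1, 1]
ADD     → [-9, 0, 2]
OVER    → [-9, 0, 2, 0]
MUL     → [-9, 0, 0]
SWAP    → [-9, 0, 0]
POP     → [-9, 0]
ROT  — needs 3 operands, stack has 2 → underflow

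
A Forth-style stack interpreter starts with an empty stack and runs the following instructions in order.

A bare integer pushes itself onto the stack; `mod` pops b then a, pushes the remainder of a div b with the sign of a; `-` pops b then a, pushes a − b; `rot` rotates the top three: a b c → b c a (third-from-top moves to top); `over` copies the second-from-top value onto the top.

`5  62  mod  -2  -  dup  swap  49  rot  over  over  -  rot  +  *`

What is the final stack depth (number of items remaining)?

2

5    -> [5]
62   -> [5, 62]
mod  -> [5]
-2   -> [5, -2]
-    -> [7]
dup  -> [7, 7]
swap -> [7, 7]
49   -> [7, 7, 49]
rot  -> [7, 49, 7]
over -> [7, 49, 7, 49]
over -> [7, 49, 7, 49, 7]
-    -> [7, 49, 7, 42]
rot  -> [7, 7, 42, 49]
+    -> [7, 7, 91]
*    -> [7, 637]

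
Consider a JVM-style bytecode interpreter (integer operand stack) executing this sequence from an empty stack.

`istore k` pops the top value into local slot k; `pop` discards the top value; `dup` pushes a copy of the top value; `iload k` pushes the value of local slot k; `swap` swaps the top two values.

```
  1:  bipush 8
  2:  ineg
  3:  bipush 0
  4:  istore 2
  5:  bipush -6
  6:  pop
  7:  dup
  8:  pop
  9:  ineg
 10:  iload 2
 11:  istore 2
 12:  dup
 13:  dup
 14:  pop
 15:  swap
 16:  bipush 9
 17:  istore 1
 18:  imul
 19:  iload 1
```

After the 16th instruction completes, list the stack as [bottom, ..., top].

[8, 8, 9]

bipush 8  : [8]
ineg      : [-8]
bipush 0  : [-8, 0]
istore 2  : [-8]
bipush -6 : [-8, -6]
pop       : [-8]
dup       : [-8, -8]
pop       : [-8]
ineg      : [8]
iload 2   : [8, 0]
istore 2  : [8]
dup       : [8, 8]
dup       : [8, 8, 8]
pop       : [8, 8]
swap      : [8, 8]
bipush 9  : [8, 8, 9]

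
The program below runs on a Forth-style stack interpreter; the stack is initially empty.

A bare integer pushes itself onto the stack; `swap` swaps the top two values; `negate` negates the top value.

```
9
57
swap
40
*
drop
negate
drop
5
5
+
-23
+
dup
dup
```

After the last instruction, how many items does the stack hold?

9       [9]
57      [9, 57]
swap    [57, 9]
40      [57, 9, 40]
*       [57, 360]
drop    [57]
negate  [-57]
drop    []
5       [5]
5       [5, 5]
+       [10]
-23     [10, -23]
+       [-13]
dup     [-13, -13]
dup     [-13, -13, -13]

3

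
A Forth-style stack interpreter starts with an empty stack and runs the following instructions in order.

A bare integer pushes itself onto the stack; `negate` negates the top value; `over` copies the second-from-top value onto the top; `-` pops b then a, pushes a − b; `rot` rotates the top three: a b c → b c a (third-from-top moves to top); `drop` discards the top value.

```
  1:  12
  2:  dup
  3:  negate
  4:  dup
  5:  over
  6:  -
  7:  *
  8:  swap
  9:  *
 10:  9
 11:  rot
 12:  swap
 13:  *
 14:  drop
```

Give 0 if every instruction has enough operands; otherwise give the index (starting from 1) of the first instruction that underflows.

12      12
dup     12 12
negate  12 -12
dup     12 -12 -12
over    12 -12 -12 -12
-       12 -12 0
*       12 0
swap    0 12
*       0
9       0 9
rot  — needs 3 operands, stack has 2 → underflow

11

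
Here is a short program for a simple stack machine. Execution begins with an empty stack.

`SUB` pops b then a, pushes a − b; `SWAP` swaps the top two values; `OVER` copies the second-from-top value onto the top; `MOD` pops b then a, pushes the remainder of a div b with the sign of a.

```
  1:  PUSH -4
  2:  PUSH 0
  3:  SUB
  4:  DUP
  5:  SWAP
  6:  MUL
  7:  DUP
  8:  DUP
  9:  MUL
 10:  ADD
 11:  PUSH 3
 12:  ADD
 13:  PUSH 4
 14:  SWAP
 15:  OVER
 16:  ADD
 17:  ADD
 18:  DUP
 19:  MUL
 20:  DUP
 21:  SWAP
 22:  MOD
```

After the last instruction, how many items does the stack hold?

PUSH -4  [-4]
PUSH 0   [-4, 0]
SUB      [-4]
DUP      [-4, -4]
SWAP     [-4, -4]
MUL      [16]
DUP      [16, 16]
DUP      [16, 16, 16]
MUL      [16, 256]
ADD      [272]
PUSH 3   [272, 3]
ADD      [275]
PUSH 4   [275, 4]
SWAP     [4, 275]
OVER     [4, 275, 4]
ADD      [4, 279]
ADD      [283]
DUP      [283, 283]
MUL      [80089]
DUP      [80089, 80089]
SWAP     [80089, 80089]
MOD      [0]

1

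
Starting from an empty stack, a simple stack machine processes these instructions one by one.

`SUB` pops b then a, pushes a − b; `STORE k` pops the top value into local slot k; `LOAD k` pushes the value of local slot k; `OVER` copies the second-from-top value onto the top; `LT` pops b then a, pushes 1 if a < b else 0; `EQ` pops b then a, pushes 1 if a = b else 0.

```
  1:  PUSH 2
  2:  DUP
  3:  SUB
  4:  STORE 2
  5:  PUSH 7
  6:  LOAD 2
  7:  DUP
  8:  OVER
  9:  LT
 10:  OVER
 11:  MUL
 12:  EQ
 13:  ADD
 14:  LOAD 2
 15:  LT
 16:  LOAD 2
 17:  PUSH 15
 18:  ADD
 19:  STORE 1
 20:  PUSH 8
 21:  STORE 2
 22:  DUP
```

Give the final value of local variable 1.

15

PUSH 2   [2]
DUP      [2, 2]
SUB      [0]
STORE 2  []
PUSH 7   [7]
LOAD 2   [7, 0]
DUP      [7, 0, 0]
OVER     [7, 0, 0, 0]
LT       [7, 0, 0]
OVER     [7, 0, 0, 0]
MUL      [7, 0, 0]
EQ       [7, 1]
ADD      [8]
LOAD 2   [8, 0]
LT       [0]
LOAD 2   [0, 0]
PUSH 15  [0, 0, 15]
ADD      [0, 15]
STORE 1  [0]
PUSH 8   [0, 8]
STORE 2  [0]
DUP      [0, 0]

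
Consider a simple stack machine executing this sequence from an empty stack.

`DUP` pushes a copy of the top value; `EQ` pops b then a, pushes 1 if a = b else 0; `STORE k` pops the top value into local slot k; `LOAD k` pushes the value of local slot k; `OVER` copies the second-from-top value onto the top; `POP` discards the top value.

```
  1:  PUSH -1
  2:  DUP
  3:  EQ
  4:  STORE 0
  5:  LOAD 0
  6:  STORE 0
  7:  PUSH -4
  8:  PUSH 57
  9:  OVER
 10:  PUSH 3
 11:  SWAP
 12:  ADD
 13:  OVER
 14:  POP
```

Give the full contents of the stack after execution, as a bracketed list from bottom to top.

PUSH -1 : -1
DUP     : -1 -1
EQ      : 1
STORE 0 : (empty)
LOAD 0  : 1
STORE 0 : (empty)
PUSH -4 : -4
PUSH 57 : -4 57
OVER    : -4 57 -4
PUSH 3  : -4 57 -4 3
SWAP    : -4 57 3 -4
ADD     : -4 57 -1
OVER    : -4 57 -1 57
POP     : -4 57 -1

[-4, 57, -1]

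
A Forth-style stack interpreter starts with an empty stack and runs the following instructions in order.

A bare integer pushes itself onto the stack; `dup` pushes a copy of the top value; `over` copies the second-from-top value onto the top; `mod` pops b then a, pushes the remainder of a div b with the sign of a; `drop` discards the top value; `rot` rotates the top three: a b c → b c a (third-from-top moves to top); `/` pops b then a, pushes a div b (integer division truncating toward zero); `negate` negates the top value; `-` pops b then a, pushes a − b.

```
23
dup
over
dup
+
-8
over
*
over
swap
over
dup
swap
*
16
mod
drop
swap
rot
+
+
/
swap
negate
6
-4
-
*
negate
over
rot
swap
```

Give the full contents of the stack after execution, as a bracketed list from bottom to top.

[230, 0, 0]

23      23
dup     23 23
over    23 23 23
dup     23 23 23 23
+       23 23 46
-8      23 23 46 -8
over    23 23 46 -8 46
*       23 23 46 -368
over    23 23 46 -368 46
swap    23 23 46 46 -368
over    23 23 46 46 -368 46
dup     23 23 46 46 -368 46 46
swap    23 23 46 46 -368 46 46
*       23 23 46 46 -368 2116
16      23 23 46 46 -368 2116 16
mod     23 23 46 46 -368 4
drop    23 23 46 46 -368
swap    23 23 46 -368 46
rot     23 23 -368 46 46
+       23 23 -368 92
+       23 23 -276
/       23 0
swap    0 23
negate  0 -23
6       0 -23 6
-4      0 -23 6 -4
-       0 -23 10
*       0 -230
negate  0 230
over    0 230 0
rot     230 0 0
swap    230 0 0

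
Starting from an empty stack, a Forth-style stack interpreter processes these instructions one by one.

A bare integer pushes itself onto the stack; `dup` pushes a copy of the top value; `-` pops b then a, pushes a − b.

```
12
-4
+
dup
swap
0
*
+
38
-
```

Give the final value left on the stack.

-30

12   → 12
-4   → 12 -4
+    → 8
dup  → 8 8
swap → 8 8
0    → 8 8 0
*    → 8 0
+    → 8
38   → 8 38
-    → -30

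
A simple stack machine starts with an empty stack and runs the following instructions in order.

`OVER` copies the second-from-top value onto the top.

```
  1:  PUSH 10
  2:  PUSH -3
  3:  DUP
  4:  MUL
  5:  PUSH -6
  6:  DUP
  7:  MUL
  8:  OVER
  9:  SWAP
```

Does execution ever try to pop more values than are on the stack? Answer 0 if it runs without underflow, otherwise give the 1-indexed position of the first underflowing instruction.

0

PUSH 10  [10]
PUSH -3  [10, -3]
DUP      [10, -3, -3]
MUL      [10, 9]
PUSH -6  [10, 9, -6]
DUP      [10, 9, -6, -6]
MUL      [10, 9, 36]
OVER     [10, 9, 36, 9]
SWAP     [10, 9, 9, 36]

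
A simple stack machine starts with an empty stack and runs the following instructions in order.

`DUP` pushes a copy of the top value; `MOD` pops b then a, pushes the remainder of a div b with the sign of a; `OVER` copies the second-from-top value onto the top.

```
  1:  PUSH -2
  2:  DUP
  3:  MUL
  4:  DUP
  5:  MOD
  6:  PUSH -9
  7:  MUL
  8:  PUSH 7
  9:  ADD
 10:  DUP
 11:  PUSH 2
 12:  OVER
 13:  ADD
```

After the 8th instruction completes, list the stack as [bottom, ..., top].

PUSH -2 → [-2]
DUP     → [-2, -2]
MUL     → [4]
DUP     → [4, 4]
MOD     → [0]
PUSH -9 → [0, -9]
MUL     → [0]
PUSH 7  → [0, 7]

[0, 7]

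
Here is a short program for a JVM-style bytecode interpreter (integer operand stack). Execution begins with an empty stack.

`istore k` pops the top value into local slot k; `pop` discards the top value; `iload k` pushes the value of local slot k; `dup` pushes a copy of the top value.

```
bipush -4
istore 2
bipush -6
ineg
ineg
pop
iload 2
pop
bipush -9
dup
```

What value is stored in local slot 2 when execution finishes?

-4

bipush -4 -> [-4]
istore 2  -> []
bipush -6 -> [-6]
ineg      -> [6]
ineg      -> [-6]
pop       -> []
iload 2   -> [-4]
pop       -> []
bipush -9 -> [-9]
dup       -> [-9, -9]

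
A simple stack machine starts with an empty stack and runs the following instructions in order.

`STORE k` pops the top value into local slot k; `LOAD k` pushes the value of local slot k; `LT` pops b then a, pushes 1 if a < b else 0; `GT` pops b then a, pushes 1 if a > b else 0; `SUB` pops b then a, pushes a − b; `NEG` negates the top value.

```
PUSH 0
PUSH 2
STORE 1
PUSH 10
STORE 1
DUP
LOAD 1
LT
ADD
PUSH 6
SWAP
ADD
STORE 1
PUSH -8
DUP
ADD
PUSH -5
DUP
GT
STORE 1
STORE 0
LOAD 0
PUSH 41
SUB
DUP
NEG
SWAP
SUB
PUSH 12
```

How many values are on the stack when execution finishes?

PUSH 0  -> [0]
PUSH 2  -> [0, 2]
STORE 1 -> [0]
PUSH 10 -> [0, 10]
STORE 1 -> [0]
DUP     -> [0, 0]
LOAD 1  -> [0, 0, 10]
LT      -> [0, 1]
ADD     -> [1]
PUSH 6  -> [1, 6]
SWAP    -> [6, 1]
ADD     -> [7]
STORE 1 -> []
PUSH -8 -> [-8]
DUP     -> [-8, -8]
ADD     -> [-16]
PUSH -5 -> [-16, -5]
DUP     -> [-16, -5, -5]
GT      -> [-16, 0]
STORE 1 -> [-16]
STORE 0 -> []
LOAD 0  -> [-16]
PUSH 41 -> [-16, 41]
SUB     -> [-57]
DUP     -> [-57, -57]
NEG     -> [-57, 57]
SWAP    -> [57, -57]
SUB     -> [114]
PUSH 12 -> [114, 12]

2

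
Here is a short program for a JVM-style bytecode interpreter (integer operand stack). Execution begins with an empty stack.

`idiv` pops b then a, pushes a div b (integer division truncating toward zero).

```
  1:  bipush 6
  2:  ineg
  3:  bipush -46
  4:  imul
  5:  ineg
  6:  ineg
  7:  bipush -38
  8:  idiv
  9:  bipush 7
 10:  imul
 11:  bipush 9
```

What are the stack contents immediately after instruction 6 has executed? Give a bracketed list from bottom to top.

[276]

bipush 6    6
ineg        -6
bipush -46  -6 -46
imul        276
ineg        -276
ineg        276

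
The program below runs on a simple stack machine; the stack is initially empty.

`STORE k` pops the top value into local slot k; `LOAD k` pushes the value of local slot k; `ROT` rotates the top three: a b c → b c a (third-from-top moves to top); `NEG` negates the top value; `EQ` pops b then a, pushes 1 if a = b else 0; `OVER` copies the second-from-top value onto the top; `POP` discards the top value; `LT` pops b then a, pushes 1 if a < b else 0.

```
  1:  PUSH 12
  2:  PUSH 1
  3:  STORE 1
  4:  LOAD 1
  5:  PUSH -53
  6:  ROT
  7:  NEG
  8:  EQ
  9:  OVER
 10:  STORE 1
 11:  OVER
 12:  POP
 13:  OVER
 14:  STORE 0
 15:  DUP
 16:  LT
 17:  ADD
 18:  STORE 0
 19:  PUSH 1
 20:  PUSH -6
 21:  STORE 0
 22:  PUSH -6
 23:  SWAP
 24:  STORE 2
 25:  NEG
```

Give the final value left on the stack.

6

PUSH 12  → 12
PUSH 1   → 12 1
STORE 1  → 12
LOAD 1   → 12 1
PUSH -53 → 12 1 -53
ROT      → 1 -53 12
NEG      → 1 -53 -12
EQ       → 1 0
OVER     → 1 0 1
STORE 1  → 1 0
OVER     → 1 0 1
POP      → 1 0
OVER     → 1 0 1
STORE 0  → 1 0
DUP      → 1 0 0
LT       → 1 0
ADD      → 1
STORE 0  → (empty)
PUSH 1   → 1
PUSH -6  → 1 -6
STORE 0  → 1
PUSH -6  → 1 -6
SWAP     → -6 1
STORE 2  → -6
NEG      → 6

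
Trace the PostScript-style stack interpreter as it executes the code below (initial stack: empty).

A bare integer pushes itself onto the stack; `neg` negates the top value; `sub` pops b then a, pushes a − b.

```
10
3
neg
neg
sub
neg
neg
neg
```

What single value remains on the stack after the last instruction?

-7

10   10
3    10 3
neg  10 -3
neg  10 3
sub  7
neg  -7
neg  7
neg  -7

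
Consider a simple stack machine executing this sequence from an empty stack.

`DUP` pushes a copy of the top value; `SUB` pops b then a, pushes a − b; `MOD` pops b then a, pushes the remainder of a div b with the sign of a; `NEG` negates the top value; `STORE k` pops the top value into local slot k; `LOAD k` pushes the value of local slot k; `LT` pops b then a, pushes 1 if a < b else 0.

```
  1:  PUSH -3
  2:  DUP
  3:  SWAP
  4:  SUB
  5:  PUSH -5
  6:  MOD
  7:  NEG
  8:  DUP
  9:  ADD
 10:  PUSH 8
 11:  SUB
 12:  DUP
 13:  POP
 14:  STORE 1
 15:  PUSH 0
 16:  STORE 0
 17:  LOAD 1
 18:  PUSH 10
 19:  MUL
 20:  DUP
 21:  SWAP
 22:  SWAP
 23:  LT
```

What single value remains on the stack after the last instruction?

PUSH -3 → -3
DUP     → -3 -3
SWAP    → -3 -3
SUB     → 0
PUSH -5 → 0 -5
MOD     → 0
NEG     → 0
DUP     → 0 0
ADD     → 0
PUSH 8  → 0 8
SUB     → -8
DUP     → -8 -8
POP     → -8
STORE 1 → (empty)
PUSH 0  → 0
STORE 0 → (empty)
LOAD 1  → -8
PUSH 10 → -8 10
MUL     → -80
DUP     → -80 -80
SWAP    → -80 -80
SWAP    → -80 -80
LT      → 0

0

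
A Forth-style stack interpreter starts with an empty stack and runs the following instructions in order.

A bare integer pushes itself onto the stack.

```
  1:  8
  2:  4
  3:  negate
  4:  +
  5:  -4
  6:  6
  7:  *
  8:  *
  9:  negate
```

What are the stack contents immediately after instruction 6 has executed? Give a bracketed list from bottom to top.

8      : 8
4      : 8 4
negate : 8 -4
+      : 4
-4     : 4 -4
6      : 4 -4 6

[4, -4, 6]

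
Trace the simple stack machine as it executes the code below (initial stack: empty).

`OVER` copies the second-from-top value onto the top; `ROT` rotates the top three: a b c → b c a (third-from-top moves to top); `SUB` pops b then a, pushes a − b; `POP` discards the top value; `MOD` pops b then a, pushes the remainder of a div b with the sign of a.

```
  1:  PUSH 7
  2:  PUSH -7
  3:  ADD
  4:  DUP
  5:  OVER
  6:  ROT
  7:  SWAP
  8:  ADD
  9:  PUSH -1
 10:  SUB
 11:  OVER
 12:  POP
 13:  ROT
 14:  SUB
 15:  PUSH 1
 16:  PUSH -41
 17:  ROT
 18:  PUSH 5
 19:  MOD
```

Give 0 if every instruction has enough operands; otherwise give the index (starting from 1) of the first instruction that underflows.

PUSH 7  : [7]
PUSH -7 : [7, -7]
ADD     : [0]
DUP     : [0, 0]
OVER    : [0, 0, 0]
ROT     : [0, 0, 0]
SWAP    : [0, 0, 0]
ADD     : [0, 0]
PUSH -1 : [0, 0, -1]
SUB     : [0, 1]
OVER    : [0, 1, 0]
POP     : [0, 1]
ROT  — needs 3 operands, stack has 2 → underflow

13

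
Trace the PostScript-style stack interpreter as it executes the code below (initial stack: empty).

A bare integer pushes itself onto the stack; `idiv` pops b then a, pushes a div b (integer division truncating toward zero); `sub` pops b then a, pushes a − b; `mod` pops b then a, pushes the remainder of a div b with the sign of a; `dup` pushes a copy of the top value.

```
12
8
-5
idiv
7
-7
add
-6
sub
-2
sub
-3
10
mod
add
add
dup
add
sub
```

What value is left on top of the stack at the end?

12   -> [12]
8    -> [12, 8]
-5   -> [12, 8, -5]
idiv -> [12, -1]
7    -> [12, -1, 7]
-7   -> [12, -1, 7, -7]
add  -> [12, -1, 0]
-6   -> [12, -1, 0, -6]
sub  -> [12, -1, 6]
-2   -> [12, -1, 6, -2]
sub  -> [12, -1, 8]
-3   -> [12, -1, 8, -3]
10   -> [12, -1, 8, -3, 10]
mod  -> [12, -1, 8, -3]
add  -> [12, -1, 5]
add  -> [12, 4]
dup  -> [12, 4, 4]
add  -> [12, 8]
sub  -> [4]

4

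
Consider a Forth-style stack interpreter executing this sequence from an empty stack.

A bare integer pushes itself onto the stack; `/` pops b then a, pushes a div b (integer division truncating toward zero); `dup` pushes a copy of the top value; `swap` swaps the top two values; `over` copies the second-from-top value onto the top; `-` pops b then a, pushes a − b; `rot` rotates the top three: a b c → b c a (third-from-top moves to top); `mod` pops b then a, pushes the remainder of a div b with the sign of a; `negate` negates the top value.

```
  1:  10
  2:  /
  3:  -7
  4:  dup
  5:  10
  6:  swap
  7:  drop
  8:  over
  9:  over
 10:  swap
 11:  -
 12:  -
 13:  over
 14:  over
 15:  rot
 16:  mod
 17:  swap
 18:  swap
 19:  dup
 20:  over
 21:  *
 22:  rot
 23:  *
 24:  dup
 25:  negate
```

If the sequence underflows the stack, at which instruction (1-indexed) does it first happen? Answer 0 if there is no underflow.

2

10  10
/  — needs 2 operands, stack has 1 → underflow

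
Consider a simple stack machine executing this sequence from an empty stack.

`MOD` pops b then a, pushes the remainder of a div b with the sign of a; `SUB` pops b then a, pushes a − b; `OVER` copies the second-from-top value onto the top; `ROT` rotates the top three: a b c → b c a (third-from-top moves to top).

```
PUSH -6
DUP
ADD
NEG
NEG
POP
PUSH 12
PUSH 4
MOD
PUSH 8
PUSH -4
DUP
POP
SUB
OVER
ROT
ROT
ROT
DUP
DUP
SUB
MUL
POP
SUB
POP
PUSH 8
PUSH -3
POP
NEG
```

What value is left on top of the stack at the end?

-8

PUSH -6  -6
DUP      -6 -6
ADD      -12
NEG      12
NEG      -12
POP      (empty)
PUSH 12  12
PUSH 4   12 4
MOD      0
PUSH 8   0 8
PUSH -4  0 8 -4
DUP      0 8 -4 -4
POP      0 8 -4
SUB      0 12
OVER     0 12 0
ROT      12 0 0
ROT      0 0 12
ROT      0 12 0
DUP      0 12 0 0
DUP      0 12 0 0 0
SUB      0 12 0 0
MUL      0 12 0
POP      0 12
SUB      -12
POP      (empty)
PUSH 8   8
PUSH -3  8 -3
POP      8
NEG      -8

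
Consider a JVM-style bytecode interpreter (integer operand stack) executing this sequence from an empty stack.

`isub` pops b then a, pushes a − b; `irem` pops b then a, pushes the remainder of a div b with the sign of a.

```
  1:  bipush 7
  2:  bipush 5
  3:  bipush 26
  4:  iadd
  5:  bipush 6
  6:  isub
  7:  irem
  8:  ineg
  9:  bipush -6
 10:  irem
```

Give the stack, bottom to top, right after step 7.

bipush 7  → [7]
bipush 5  → [7, 5]
bipush 26 → [7, 5, 26]
iadd      → [7, 31]
bipush 6  → [7, 31, 6]
isub      → [7, 25]
irem      → [7]

[7]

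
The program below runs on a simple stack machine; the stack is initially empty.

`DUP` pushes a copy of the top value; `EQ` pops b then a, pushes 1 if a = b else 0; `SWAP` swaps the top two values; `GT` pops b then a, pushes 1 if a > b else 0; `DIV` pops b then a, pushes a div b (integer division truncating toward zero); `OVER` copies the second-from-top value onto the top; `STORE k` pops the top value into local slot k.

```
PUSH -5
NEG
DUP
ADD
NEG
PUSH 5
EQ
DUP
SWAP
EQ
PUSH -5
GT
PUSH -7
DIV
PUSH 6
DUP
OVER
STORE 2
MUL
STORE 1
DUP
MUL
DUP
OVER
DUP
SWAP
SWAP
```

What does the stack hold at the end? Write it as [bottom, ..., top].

[0, 0, 0, 0]

PUSH -5  -5
NEG      5
DUP      5 5
ADD      10
NEG      -10
PUSH 5   -10 5
EQ       0
DUP      0 0
SWAP     0 0
EQ       1
PUSH -5  1 -5
GT       1
PUSH -7  1 -7
DIV      0
PUSH 6   0 6
DUP      0 6 6
OVER     0 6 6 6
STORE 2  0 6 6
MUL      0 36
STORE 1  0
DUP      0 0
MUL      0
DUP      0 0
OVER     0 0 0
DUP      0 0 0 0
SWAP     0 0 0 0
SWAP     0 0 0 0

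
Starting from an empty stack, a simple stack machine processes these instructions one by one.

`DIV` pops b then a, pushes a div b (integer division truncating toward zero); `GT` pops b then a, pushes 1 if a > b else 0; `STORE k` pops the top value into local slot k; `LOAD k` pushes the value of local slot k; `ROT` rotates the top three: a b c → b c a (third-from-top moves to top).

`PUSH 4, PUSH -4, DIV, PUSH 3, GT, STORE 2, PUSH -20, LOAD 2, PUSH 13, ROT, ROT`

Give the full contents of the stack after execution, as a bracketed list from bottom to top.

[13, -20, 0]

PUSH 4   : [4]
PUSH -4  : [4, -4]
DIV      : [-1]
PUSH 3   : [-1, 3]
GT       : [0]
STORE 2  : []
PUSH -20 : [-20]
LOAD 2   : [-20, 0]
PUSH 13  : [-20, 0, 13]
ROT      : [0, 13, -20]
ROT      : [13, -20, 0]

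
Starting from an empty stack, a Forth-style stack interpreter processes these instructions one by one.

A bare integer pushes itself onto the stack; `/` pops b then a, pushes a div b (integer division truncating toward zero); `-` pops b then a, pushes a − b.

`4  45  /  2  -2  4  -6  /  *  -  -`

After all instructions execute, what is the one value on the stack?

4  : 4
45 : 4 45
/  : 0
2  : 0 2
-2 : 0 2 -2
4  : 0 2 -2 4
-6 : 0 2 -2 4 -6
/  : 0 2 -2 0
*  : 0 2 0
-  : 0 2
-  : -2

-2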